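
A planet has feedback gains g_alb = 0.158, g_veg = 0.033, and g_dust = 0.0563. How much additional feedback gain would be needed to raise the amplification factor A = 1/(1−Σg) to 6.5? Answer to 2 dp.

Current total gain = 0.2473.
Target gain for A = 6.5: g* = 1 − 1/6.5 = 0.8462.
Additional gain needed = 0.8462 − 0.2473 = 0.60.

0.60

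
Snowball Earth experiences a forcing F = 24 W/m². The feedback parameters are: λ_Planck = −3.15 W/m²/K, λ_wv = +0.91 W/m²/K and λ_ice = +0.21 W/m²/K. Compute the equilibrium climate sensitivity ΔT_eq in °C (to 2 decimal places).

Net feedback parameter λ = (−3.15) + (+0.91) + (+0.21) = -2.03 W/m²/K.
ΔT = −F/λ = −24/(-2.03) = 11.82 °C.

11.82 °C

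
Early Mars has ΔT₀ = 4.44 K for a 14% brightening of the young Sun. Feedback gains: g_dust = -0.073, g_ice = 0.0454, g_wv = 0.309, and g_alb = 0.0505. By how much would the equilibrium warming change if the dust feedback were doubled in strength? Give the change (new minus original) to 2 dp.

Original: g = 0.3319, ΔT = 4.44/(1−0.3319) = 6.6457 K.
With doubled dust: g' = 0.2589, ΔT' = 4.44/(1−0.2589) = 5.9911 K.
Change = 5.9911 − 6.6457 = -0.65 K.

-0.65 K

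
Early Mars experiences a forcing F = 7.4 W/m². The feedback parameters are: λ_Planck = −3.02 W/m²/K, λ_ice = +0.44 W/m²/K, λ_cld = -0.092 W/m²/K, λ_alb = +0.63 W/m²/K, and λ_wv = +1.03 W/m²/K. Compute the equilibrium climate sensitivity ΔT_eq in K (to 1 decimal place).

7.3 K

Net feedback parameter λ = (−3.02) + (+0.44) + (-0.092) + (+0.63) + (+1.03) = -1.012 W/m²/K.
ΔT = −F/λ = −7.4/(-1.012) = 7.3 K.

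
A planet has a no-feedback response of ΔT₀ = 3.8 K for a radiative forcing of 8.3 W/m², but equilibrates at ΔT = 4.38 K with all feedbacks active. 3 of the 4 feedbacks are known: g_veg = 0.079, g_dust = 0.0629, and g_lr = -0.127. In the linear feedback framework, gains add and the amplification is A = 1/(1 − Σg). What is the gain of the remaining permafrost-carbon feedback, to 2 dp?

0.12

Amplification A = ΔT/ΔT₀ = 4.38/3.8 = 1.153.
Total gain g = 1 − 1/A = 1 − 1/1.153 = 0.1327.
Known gains sum to 0.079 + 0.0629 − 0.127 = 0.0149.
g_pf = 0.1327 − 0.0149 = 0.12.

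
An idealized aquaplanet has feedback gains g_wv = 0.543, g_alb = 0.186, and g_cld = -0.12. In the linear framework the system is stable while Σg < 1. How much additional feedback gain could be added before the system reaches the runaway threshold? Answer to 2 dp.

Current total gain = 0.543 + 0.186 − 0.12 = 0.609.
Margin to runaway = 1 − 0.609 = 0.39.

0.39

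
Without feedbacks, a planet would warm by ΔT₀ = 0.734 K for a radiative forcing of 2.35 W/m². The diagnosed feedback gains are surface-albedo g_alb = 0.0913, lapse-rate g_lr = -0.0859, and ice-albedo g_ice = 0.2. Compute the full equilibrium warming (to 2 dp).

0.92 K

Total gain g = 0.0913 − 0.0859 + 0.2 = 0.2054.
Amplification A = 1/(1 − 0.2054) = 1.258.
ΔT = 0.734 × 1.258 = 0.92 K.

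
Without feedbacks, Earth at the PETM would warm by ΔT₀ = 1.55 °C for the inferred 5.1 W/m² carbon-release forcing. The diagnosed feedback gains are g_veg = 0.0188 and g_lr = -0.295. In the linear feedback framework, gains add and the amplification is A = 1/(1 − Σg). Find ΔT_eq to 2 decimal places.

1.21 °C

Total gain g = 0.0188 − 0.295 = -0.2762.
Amplification A = 1/(1 + 0.2762) = 0.7836.
ΔT = 1.55 × 0.7836 = 1.21 °C.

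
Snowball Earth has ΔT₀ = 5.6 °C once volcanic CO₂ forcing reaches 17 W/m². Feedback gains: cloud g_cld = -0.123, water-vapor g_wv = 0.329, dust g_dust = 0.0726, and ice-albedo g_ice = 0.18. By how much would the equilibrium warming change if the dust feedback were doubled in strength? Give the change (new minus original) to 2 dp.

1.60 °C

Original: g = 0.4586, ΔT = 5.6/(1−0.4586) = 10.3436 °C.
With doubled dust: g' = 0.5312, ΔT' = 5.6/(1−0.5312) = 11.9454 °C.
Change = 11.9454 − 10.3436 = 1.60 °C.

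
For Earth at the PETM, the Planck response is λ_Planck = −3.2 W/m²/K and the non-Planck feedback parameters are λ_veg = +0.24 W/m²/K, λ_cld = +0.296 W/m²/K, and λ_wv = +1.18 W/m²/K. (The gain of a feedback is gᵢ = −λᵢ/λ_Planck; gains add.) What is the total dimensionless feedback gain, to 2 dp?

0.54

Convert to gains: g_veg = 0.24/3.2 = 0.075; g_cld = 0.296/3.2 = 0.0925; g_wv = 1.18/3.2 = 0.3687.
Total gain g = 0.5362.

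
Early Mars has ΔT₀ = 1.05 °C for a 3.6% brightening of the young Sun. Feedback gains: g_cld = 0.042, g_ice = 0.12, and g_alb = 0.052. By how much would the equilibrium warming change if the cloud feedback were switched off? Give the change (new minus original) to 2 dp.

Original: g = 0.214, ΔT = 1.05/(1−0.214) = 1.3359 °C.
Without cloud: g' = 0.172, ΔT' = 1.05/(1−0.172) = 1.2681 °C.
Change = 1.2681 − 1.3359 = -0.07 °C.

-0.07 °C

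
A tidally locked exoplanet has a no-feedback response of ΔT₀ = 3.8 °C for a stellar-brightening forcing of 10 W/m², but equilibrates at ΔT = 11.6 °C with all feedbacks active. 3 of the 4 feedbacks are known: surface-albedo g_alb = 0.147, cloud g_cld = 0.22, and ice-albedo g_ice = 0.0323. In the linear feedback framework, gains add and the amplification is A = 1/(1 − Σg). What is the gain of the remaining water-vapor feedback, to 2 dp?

0.27

Amplification A = ΔT/ΔT₀ = 11.6/3.8 = 3.053.
Total gain g = 1 − 1/A = 1 − 1/3.053 = 0.6725.
Known gains sum to 0.147 + 0.22 + 0.0323 = 0.3993.
g_wv = 0.6725 − 0.3993 = 0.27.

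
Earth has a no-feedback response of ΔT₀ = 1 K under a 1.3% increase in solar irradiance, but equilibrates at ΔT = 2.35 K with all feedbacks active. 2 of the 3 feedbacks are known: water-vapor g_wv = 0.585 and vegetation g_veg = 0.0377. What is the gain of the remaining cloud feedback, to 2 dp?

Amplification A = ΔT/ΔT₀ = 2.35/1 = 2.35.
Total gain g = 1 − 1/A = 1 − 1/2.35 = 0.5745.
Known gains sum to 0.585 + 0.0377 = 0.6227.
g_cld = 0.5745 − 0.6227 = -0.05.

-0.05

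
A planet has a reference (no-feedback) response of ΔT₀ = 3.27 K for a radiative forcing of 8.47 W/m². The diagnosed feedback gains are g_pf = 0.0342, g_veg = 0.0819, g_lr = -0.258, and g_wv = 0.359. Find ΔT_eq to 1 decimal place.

Total gain g = 0.0342 + 0.0819 − 0.258 + 0.359 = 0.2171.
Amplification A = 1/(1 − 0.2171) = 1.277.
ΔT = 3.27 × 1.277 = 4.2 K.

4.2 K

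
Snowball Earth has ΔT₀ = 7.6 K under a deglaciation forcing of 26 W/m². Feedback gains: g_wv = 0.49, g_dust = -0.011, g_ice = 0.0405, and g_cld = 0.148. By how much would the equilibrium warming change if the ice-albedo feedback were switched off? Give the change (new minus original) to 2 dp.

-2.48 K

Original: g = 0.6675, ΔT = 7.6/(1−0.6675) = 22.8571 K.
Without ice-albedo: g' = 0.627, ΔT' = 7.6/(1−0.627) = 20.3753 K.
Change = 20.3753 − 22.8571 = -2.48 K.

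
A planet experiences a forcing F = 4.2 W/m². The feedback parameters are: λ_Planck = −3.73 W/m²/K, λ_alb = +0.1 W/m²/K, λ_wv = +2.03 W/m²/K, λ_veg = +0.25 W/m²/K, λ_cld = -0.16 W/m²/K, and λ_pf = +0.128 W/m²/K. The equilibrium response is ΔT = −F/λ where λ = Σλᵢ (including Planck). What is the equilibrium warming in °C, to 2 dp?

3.04 °C

Net feedback parameter λ = (−3.73) + (+0.1) + (+2.03) + (+0.25) + (-0.16) + (+0.128) = -1.382 W/m²/K.
ΔT = −F/λ = −4.2/(-1.382) = 3.04 °C.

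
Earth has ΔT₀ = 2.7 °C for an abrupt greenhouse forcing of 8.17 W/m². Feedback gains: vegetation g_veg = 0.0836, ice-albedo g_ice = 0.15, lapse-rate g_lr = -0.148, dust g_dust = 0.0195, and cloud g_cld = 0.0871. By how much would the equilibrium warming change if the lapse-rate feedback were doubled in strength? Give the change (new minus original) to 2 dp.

Original: g = 0.1922, ΔT = 2.7/(1−0.1922) = 3.3424 °C.
With doubled lapse-rate: g' = 0.0442, ΔT' = 2.7/(1−0.0442) = 2.8249 °C.
Change = 2.8249 − 3.3424 = -0.52 °C.

-0.52 °C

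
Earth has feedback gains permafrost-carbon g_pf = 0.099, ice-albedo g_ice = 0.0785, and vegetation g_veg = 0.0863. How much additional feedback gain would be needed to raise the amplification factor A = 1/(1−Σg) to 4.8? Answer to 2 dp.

Current total gain = 0.2638.
Target gain for A = 4.8: g* = 1 − 1/4.8 = 0.7917.
Additional gain needed = 0.7917 − 0.2638 = 0.53.

0.53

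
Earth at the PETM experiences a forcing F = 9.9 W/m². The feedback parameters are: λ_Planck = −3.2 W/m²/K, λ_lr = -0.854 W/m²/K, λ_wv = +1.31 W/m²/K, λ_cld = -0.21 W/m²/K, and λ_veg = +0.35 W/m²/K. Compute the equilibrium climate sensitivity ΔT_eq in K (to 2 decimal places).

Net feedback parameter λ = (−3.2) + (-0.854) + (+1.31) + (-0.21) + (+0.35) = -2.604 W/m²/K.
ΔT = −F/λ = −9.9/(-2.604) = 3.80 K.

3.80 K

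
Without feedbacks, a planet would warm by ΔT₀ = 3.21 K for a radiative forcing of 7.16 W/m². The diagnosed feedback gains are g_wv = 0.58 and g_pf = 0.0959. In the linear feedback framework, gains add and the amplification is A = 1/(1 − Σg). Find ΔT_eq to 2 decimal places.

9.90 K

Total gain g = 0.58 + 0.0959 = 0.6759.
Amplification A = 1/(1 − 0.6759) = 3.085.
ΔT = 3.21 × 3.085 = 9.90 K.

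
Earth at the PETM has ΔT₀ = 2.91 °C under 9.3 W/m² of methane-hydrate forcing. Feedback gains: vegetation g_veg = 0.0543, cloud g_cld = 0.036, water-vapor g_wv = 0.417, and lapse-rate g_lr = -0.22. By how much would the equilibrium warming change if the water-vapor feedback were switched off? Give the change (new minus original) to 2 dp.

Original: g = 0.2873, ΔT = 2.91/(1−0.2873) = 4.0831 °C.
Without water-vapor: g' = -0.1297, ΔT' = 2.91/(1+0.1297) = 2.5759 °C.
Change = 2.5759 − 4.0831 = -1.51 °C.

-1.51 °C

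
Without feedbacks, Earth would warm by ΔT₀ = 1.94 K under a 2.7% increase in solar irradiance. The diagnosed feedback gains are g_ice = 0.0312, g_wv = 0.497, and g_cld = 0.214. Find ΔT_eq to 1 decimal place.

Total gain g = 0.0312 + 0.497 + 0.214 = 0.7422.
Amplification A = 1/(1 − 0.7422) = 3.879.
ΔT = 1.94 × 3.879 = 7.5 K.

7.5 K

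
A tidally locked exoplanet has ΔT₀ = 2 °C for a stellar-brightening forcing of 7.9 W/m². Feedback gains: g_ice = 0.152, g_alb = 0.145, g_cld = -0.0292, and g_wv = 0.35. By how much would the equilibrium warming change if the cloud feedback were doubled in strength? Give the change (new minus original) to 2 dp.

Original: g = 0.6178, ΔT = 2/(1−0.6178) = 5.2329 °C.
With doubled cloud: g' = 0.5886, ΔT' = 2/(1−0.5886) = 4.8614 °C.
Change = 4.8614 − 5.2329 = -0.37 °C.

-0.37 °C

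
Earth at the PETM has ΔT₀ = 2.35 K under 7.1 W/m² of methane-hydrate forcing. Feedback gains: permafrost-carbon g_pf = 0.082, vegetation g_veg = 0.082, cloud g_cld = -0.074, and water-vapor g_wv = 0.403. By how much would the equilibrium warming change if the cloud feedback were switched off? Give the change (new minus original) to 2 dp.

Original: g = 0.493, ΔT = 2.35/(1−0.493) = 4.6351 K.
Without cloud: g' = 0.567, ΔT' = 2.35/(1−0.567) = 5.4273 K.
Change = 5.4273 − 4.6351 = 0.79 K.

0.79 K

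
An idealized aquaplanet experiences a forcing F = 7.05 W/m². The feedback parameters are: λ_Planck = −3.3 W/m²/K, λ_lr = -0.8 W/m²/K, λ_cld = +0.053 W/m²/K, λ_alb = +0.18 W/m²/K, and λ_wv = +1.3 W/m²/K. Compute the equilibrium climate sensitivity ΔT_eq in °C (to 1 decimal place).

Net feedback parameter λ = (−3.3) + (-0.8) + (+0.053) + (+0.18) + (+1.3) = -2.567 W/m²/K.
ΔT = −F/λ = −7.05/(-2.567) = 2.7 °C.

2.7 °C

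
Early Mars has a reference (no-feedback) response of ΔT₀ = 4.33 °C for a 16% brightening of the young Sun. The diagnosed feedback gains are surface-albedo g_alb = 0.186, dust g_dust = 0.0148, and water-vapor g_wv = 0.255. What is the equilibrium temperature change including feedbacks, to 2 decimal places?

Total gain g = 0.186 + 0.0148 + 0.255 = 0.4558.
Amplification A = 1/(1 − 0.4558) = 1.838.
ΔT = 4.33 × 1.838 = 7.96 °C.

7.96 °C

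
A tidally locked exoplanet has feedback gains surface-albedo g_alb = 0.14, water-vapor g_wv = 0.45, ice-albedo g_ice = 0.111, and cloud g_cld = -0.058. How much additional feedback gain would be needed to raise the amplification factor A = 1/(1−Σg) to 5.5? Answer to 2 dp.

0.18

Current total gain = 0.643.
Target gain for A = 5.5: g* = 1 − 1/5.5 = 0.8182.
Additional gain needed = 0.8182 − 0.643 = 0.18.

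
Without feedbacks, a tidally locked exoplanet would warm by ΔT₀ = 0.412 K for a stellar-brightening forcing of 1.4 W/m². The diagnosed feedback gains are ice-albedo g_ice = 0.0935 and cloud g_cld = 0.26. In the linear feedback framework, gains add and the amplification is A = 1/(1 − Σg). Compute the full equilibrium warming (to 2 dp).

0.64 K

Total gain g = 0.0935 + 0.26 = 0.3535.
Amplification A = 1/(1 − 0.3535) = 1.547.
ΔT = 0.412 × 1.547 = 0.64 K.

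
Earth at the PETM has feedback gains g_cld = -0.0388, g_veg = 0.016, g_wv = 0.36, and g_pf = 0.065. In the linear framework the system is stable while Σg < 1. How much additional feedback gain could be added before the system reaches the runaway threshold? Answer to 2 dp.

0.60

Current total gain = -0.0388 + 0.016 + 0.36 + 0.065 = 0.4022.
Margin to runaway = 1 − 0.4022 = 0.60.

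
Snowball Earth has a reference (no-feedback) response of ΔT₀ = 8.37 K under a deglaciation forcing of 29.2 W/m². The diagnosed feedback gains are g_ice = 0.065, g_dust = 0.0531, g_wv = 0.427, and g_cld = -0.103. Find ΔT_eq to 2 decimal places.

15.00 K

Total gain g = 0.065 + 0.0531 + 0.427 − 0.103 = 0.4421.
Amplification A = 1/(1 − 0.4421) = 1.792.
ΔT = 8.37 × 1.792 = 15.00 K.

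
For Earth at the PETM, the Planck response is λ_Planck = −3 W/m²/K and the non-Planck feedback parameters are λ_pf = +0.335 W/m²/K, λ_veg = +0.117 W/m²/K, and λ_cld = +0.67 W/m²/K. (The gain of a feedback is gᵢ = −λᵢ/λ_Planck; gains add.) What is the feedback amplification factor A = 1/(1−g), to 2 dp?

1.60

Convert to gains: g_pf = 0.335/3 = 0.1117; g_veg = 0.117/3 = 0.039; g_cld = 0.67/3 = 0.2233.
Total gain g = 0.374.
A = 1/(1 − 0.374) = 1.60.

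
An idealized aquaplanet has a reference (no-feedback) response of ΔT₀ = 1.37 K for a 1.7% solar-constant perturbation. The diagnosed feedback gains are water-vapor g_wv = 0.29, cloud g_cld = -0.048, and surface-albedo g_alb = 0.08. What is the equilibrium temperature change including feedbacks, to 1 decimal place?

Total gain g = 0.29 − 0.048 + 0.08 = 0.322.
Amplification A = 1/(1 − 0.322) = 1.475.
ΔT = 1.37 × 1.475 = 2.0 K.

2.0 K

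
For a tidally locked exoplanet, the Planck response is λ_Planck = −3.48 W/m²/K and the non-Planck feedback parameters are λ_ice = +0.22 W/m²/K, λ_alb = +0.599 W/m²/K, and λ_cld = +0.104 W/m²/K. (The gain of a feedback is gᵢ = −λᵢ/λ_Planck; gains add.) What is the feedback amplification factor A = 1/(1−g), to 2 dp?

1.36

Convert to gains: g_ice = 0.22/3.48 = 0.06322; g_alb = 0.599/3.48 = 0.1721; g_cld = 0.104/3.48 = 0.02989.
Total gain g = 0.26521.
A = 1/(1 − 0.26521) = 1.36.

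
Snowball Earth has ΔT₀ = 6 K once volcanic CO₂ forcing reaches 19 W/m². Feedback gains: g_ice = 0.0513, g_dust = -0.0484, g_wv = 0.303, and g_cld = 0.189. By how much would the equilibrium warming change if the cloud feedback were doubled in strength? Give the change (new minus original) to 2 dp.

7.10 K

Original: g = 0.4949, ΔT = 6/(1−0.4949) = 11.8788 K.
With doubled cloud: g' = 0.6839, ΔT' = 6/(1−0.6839) = 18.9813 K.
Change = 18.9813 − 11.8788 = 7.10 K.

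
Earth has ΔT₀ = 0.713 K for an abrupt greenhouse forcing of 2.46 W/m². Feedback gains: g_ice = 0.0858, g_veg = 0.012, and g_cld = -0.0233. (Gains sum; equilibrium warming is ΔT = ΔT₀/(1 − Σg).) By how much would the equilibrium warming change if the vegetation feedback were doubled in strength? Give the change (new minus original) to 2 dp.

0.01 K

Original: g = 0.0745, ΔT = 0.713/(1−0.0745) = 0.7704 K.
With doubled vegetation: g' = 0.0865, ΔT' = 0.713/(1−0.0865) = 0.7805 K.
Change = 0.7805 − 0.7704 = 0.01 K.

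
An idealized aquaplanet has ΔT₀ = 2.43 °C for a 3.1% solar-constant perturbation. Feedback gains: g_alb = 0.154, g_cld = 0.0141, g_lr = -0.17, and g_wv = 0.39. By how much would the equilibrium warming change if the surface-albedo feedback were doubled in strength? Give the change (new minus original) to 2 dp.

Original: g = 0.3881, ΔT = 2.43/(1−0.3881) = 3.9712 °C.
With doubled surface-albedo: g' = 0.5421, ΔT' = 2.43/(1−0.5421) = 5.3068 °C.
Change = 5.3068 − 3.9712 = 1.34 °C.

1.34 °C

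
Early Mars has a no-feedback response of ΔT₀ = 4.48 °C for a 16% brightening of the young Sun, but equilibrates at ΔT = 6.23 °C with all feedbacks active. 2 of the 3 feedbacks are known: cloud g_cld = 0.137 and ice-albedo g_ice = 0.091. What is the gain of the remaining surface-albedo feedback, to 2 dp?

0.05

Amplification A = ΔT/ΔT₀ = 6.23/4.48 = 1.391.
Total gain g = 1 − 1/A = 1 − 1/1.391 = 0.2811.
Known gains sum to 0.137 + 0.091 = 0.228.
g_alb = 0.2811 − 0.228 = 0.05.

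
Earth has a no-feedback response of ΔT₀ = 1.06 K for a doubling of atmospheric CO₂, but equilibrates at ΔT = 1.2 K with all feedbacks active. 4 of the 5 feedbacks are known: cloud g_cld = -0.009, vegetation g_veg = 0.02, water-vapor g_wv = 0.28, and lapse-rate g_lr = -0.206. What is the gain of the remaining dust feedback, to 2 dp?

Amplification A = ΔT/ΔT₀ = 1.2/1.06 = 1.132.
Total gain g = 1 − 1/A = 1 − 1/1.132 = 0.1166.
Known gains sum to -0.009 + 0.02 + 0.28 − 0.206 = 0.085.
g_dust = 0.1166 − 0.085 = 0.03.

0.03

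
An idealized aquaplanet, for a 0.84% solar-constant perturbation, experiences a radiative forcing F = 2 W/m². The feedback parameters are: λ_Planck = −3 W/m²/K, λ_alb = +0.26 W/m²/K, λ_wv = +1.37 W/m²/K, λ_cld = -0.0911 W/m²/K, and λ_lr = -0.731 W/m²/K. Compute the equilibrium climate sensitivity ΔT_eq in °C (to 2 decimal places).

0.91 °C

Net feedback parameter λ = (−3) + (+0.26) + (+1.37) + (-0.0911) + (-0.731) = -2.1921 W/m²/K.
ΔT = −F/λ = −2/(-2.1921) = 0.91 °C.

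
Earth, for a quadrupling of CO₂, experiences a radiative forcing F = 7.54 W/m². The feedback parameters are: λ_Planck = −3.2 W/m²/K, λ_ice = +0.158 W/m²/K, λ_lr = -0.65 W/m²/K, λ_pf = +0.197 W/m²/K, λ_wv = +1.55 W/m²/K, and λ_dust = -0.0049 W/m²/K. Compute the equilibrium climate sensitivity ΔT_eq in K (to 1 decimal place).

Net feedback parameter λ = (−3.2) + (+0.158) + (-0.65) + (+0.197) + (+1.55) + (-0.0049) = -1.9499 W/m²/K.
ΔT = −F/λ = −7.54/(-1.9499) = 3.9 K.

3.9 K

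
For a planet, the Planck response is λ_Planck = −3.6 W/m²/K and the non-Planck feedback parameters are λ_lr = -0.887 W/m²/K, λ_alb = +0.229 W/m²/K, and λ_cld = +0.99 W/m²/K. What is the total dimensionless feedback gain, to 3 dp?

0.092

Convert to gains: g_lr = -0.887/3.6 = -0.2464; g_alb = 0.229/3.6 = 0.06361; g_cld = 0.99/3.6 = 0.275.
Total gain g = 0.09221.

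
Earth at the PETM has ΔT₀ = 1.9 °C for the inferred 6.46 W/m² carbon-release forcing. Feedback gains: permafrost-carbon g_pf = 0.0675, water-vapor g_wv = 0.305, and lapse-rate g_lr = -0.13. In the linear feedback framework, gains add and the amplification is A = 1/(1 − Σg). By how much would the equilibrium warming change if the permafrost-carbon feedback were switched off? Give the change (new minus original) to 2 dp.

-0.21 °C

Original: g = 0.2425, ΔT = 1.9/(1−0.2425) = 2.5083 °C.
Without permafrost-carbon: g' = 0.175, ΔT' = 1.9/(1−0.175) = 2.3030 °C.
Change = 2.3030 − 2.5083 = -0.21 °C.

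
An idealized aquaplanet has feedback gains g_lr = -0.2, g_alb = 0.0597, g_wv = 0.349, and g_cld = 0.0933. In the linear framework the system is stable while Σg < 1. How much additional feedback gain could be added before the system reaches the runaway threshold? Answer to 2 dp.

Current total gain = -0.2 + 0.0597 + 0.349 + 0.0933 = 0.302.
Margin to runaway = 1 − 0.302 = 0.70.

0.70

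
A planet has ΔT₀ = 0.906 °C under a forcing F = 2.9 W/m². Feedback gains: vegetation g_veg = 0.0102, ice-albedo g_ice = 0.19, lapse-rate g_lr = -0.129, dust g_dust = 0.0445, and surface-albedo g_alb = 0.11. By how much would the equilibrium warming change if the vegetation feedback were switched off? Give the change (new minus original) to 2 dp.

-0.02 °C

Original: g = 0.2257, ΔT = 0.906/(1−0.2257) = 1.1701 °C.
Without vegetation: g' = 0.2155, ΔT' = 0.906/(1−0.2155) = 1.1549 °C.
Change = 1.1549 − 1.1701 = -0.02 °C.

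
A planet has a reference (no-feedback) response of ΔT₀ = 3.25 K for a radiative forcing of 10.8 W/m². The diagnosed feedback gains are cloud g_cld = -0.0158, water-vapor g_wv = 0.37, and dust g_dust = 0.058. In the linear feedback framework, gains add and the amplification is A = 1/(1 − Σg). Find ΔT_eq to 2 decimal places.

5.53 K

Total gain g = -0.0158 + 0.37 + 0.058 = 0.4122.
Amplification A = 1/(1 − 0.4122) = 1.701.
ΔT = 3.25 × 1.701 = 5.53 K.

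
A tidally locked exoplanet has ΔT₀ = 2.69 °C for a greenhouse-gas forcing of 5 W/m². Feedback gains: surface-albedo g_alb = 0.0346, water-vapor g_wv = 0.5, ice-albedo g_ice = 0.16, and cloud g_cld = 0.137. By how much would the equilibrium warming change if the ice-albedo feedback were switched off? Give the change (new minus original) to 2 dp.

Original: g = 0.8316, ΔT = 2.69/(1−0.8316) = 15.9739 °C.
Without ice-albedo: g' = 0.6716, ΔT' = 2.69/(1−0.6716) = 8.1912 °C.
Change = 8.1912 − 15.9739 = -7.78 °C.

-7.78 °C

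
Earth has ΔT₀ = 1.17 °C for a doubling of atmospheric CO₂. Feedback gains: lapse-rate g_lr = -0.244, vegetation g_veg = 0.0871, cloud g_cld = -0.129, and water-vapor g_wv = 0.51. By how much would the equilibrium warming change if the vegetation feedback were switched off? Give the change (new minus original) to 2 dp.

Original: g = 0.2241, ΔT = 1.17/(1−0.2241) = 1.5079 °C.
Without vegetation: g' = 0.137, ΔT' = 1.17/(1−0.137) = 1.3557 °C.
Change = 1.3557 − 1.5079 = -0.15 °C.

-0.15 °C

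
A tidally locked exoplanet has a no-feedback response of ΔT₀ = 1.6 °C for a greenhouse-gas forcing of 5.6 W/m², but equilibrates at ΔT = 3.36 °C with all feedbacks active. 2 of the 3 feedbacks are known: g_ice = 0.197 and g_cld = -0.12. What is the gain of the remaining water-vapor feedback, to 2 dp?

0.45

Amplification A = ΔT/ΔT₀ = 3.36/1.6 = 2.1.
Total gain g = 1 − 1/A = 1 − 1/2.1 = 0.5238.
Known gains sum to 0.197 − 0.12 = 0.077.
g_wv = 0.5238 − 0.077 = 0.45.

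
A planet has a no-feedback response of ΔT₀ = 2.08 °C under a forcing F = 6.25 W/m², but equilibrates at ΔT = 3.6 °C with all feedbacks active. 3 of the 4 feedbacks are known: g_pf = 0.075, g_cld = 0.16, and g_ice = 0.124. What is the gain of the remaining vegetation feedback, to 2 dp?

0.06

Amplification A = ΔT/ΔT₀ = 3.6/2.08 = 1.731.
Total gain g = 1 − 1/A = 1 − 1/1.731 = 0.4223.
Known gains sum to 0.075 + 0.16 + 0.124 = 0.359.
g_veg = 0.4223 − 0.359 = 0.06.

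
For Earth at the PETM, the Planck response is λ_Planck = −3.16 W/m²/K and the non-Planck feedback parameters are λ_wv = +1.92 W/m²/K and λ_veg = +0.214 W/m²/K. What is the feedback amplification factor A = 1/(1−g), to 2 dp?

3.08

Convert to gains: g_wv = 1.92/3.16 = 0.6076; g_veg = 0.214/3.16 = 0.06772.
Total gain g = 0.67532.
A = 1/(1 − 0.67532) = 3.08.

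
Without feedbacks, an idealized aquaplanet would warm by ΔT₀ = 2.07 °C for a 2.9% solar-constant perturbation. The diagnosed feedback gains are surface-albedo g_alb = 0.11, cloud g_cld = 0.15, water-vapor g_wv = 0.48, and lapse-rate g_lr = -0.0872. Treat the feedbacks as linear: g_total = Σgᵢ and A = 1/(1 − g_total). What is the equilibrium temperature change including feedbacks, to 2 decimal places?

5.96 °C

Total gain g = 0.11 + 0.15 + 0.48 − 0.0872 = 0.6528.
Amplification A = 1/(1 − 0.6528) = 2.88.
ΔT = 2.07 × 2.88 = 5.96 °C.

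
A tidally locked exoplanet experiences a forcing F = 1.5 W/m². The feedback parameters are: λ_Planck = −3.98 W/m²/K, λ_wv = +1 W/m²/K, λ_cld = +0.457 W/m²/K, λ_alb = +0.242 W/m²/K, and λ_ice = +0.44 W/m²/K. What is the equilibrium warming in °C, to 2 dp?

0.81 °C

Net feedback parameter λ = (−3.98) + (+1) + (+0.457) + (+0.242) + (+0.44) = -1.841 W/m²/K.
ΔT = −F/λ = −1.5/(-1.841) = 0.81 °C.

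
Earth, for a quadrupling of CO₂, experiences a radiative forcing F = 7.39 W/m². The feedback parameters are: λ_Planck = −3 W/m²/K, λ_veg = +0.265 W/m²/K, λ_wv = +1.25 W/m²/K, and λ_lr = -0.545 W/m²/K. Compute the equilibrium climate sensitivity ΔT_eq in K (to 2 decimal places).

3.64 K

Net feedback parameter λ = (−3) + (+0.265) + (+1.25) + (-0.545) = -2.03 W/m²/K.
ΔT = −F/λ = −7.39/(-2.03) = 3.64 K.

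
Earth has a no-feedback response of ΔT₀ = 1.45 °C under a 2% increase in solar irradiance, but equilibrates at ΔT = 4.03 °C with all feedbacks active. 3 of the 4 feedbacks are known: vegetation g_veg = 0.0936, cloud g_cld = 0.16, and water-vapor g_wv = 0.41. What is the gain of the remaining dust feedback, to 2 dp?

-0.02

Amplification A = ΔT/ΔT₀ = 4.03/1.45 = 2.779.
Total gain g = 1 − 1/A = 1 − 1/2.779 = 0.6402.
Known gains sum to 0.0936 + 0.16 + 0.41 = 0.6636.
g_dust = 0.6402 − 0.6636 = -0.02.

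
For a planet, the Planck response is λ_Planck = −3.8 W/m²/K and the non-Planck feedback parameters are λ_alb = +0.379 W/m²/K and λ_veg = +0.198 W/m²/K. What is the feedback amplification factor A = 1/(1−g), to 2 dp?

1.18

Convert to gains: g_alb = 0.379/3.8 = 0.09974; g_veg = 0.198/3.8 = 0.05211.
Total gain g = 0.15185.
A = 1/(1 − 0.15185) = 1.18.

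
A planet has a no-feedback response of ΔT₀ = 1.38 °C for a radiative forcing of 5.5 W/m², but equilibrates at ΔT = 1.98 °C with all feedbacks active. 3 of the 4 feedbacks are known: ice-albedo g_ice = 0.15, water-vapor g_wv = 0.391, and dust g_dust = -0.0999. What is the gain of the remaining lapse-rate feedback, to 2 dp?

Amplification A = ΔT/ΔT₀ = 1.98/1.38 = 1.435.
Total gain g = 1 − 1/A = 1 − 1/1.435 = 0.3031.
Known gains sum to 0.15 + 0.391 − 0.0999 = 0.4411.
g_lr = 0.3031 − 0.4411 = -0.14.

-0.14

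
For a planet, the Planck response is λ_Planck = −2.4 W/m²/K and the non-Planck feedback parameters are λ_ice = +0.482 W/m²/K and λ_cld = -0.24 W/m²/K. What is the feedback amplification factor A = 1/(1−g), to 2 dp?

Convert to gains: g_ice = 0.482/2.4 = 0.2008; g_cld = -0.24/2.4 = -0.1.
Total gain g = 0.1008.
A = 1/(1 − 0.1008) = 1.11.

1.11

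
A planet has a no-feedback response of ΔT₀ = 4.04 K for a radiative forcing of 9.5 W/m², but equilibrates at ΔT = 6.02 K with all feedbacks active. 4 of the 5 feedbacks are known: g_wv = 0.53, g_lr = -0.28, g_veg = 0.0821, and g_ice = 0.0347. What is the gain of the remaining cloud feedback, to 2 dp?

-0.04

Amplification A = ΔT/ΔT₀ = 6.02/4.04 = 1.49.
Total gain g = 1 − 1/A = 1 − 1/1.49 = 0.3289.
Known gains sum to 0.53 − 0.28 + 0.0821 + 0.0347 = 0.3668.
g_cld = 0.3289 − 0.3668 = -0.04.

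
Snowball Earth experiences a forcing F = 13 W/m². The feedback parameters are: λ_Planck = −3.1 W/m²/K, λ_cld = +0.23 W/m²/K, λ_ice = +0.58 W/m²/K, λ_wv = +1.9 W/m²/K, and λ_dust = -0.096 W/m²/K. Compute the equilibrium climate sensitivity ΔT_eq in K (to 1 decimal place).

26.7 K

Net feedback parameter λ = (−3.1) + (+0.23) + (+0.58) + (+1.9) + (-0.096) = -0.486 W/m²/K.
ΔT = −F/λ = −13/(-0.486) = 26.7 K.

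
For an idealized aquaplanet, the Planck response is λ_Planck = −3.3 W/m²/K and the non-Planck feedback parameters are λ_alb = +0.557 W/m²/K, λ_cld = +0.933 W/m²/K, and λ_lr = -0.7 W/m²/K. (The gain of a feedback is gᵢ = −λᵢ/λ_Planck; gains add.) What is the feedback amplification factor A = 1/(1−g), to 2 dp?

1.31

Convert to gains: g_alb = 0.557/3.3 = 0.1688; g_cld = 0.933/3.3 = 0.2827; g_lr = -0.7/3.3 = -0.2121.
Total gain g = 0.2394.
A = 1/(1 − 0.2394) = 1.31.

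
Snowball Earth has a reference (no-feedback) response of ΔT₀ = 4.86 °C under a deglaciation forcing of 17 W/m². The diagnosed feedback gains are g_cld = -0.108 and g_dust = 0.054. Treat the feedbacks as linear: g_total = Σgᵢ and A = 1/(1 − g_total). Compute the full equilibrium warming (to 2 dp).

4.61 °C

Total gain g = -0.108 + 0.054 = -0.054.
Amplification A = 1/(1 + 0.054) = 0.9488.
ΔT = 4.86 × 0.9488 = 4.61 °C.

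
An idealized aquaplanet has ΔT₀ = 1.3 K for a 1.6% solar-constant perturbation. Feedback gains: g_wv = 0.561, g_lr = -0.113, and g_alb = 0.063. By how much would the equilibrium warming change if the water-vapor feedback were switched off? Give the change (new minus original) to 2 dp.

Original: g = 0.511, ΔT = 1.3/(1−0.511) = 2.6585 K.
Without water-vapor: g' = -0.05, ΔT' = 1.3/(1+0.05) = 1.2381 K.
Change = 1.2381 − 2.6585 = -1.42 K.

-1.42 K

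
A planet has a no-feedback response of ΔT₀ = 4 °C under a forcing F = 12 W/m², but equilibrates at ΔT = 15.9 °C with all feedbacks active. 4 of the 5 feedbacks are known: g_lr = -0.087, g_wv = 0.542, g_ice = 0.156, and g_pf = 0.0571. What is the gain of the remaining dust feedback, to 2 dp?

0.08

Amplification A = ΔT/ΔT₀ = 15.9/4 = 3.975.
Total gain g = 1 − 1/A = 1 − 1/3.975 = 0.7484.
Known gains sum to -0.087 + 0.542 + 0.156 + 0.0571 = 0.6681.
g_dust = 0.7484 − 0.6681 = 0.08.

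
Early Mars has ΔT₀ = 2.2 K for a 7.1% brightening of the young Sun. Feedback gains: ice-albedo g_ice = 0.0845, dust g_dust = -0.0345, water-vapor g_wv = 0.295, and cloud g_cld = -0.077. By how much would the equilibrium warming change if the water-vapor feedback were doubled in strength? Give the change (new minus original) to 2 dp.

Original: g = 0.268, ΔT = 2.2/(1−0.268) = 3.0055 K.
With doubled water-vapor: g' = 0.563, ΔT' = 2.2/(1−0.563) = 5.0343 K.
Change = 5.0343 − 3.0055 = 2.03 K.

2.03 K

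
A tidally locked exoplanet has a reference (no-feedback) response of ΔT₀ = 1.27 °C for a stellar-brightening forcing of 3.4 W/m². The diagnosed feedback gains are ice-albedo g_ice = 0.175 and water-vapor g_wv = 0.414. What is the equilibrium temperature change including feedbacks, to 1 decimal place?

Total gain g = 0.175 + 0.414 = 0.589.
Amplification A = 1/(1 − 0.589) = 2.433.
ΔT = 1.27 × 2.433 = 3.1 °C.

3.1 °C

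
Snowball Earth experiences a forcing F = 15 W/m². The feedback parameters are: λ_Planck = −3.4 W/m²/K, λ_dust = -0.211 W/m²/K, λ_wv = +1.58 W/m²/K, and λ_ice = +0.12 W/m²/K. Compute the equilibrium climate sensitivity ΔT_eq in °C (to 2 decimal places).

7.85 °C

Net feedback parameter λ = (−3.4) + (-0.211) + (+1.58) + (+0.12) = -1.911 W/m²/K.
ΔT = −F/λ = −15/(-1.911) = 7.85 °C.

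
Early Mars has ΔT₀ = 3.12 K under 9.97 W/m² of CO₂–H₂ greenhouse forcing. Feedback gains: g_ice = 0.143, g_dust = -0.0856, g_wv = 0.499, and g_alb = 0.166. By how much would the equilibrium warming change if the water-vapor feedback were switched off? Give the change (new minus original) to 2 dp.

Original: g = 0.7224, ΔT = 3.12/(1−0.7224) = 11.2392 K.
Without water-vapor: g' = 0.2234, ΔT' = 3.12/(1−0.2234) = 4.0175 K.
Change = 4.0175 − 11.2392 = -7.22 K.

-7.22 K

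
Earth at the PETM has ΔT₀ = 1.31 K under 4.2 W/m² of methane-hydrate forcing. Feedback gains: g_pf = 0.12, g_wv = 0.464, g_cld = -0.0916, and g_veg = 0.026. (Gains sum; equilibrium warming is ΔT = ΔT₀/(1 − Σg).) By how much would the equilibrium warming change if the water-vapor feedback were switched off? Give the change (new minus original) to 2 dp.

-1.33 K

Original: g = 0.5184, ΔT = 1.31/(1−0.5184) = 2.7201 K.
Without water-vapor: g' = 0.0544, ΔT' = 1.31/(1−0.0544) = 1.3854 K.
Change = 1.3854 − 2.7201 = -1.33 K.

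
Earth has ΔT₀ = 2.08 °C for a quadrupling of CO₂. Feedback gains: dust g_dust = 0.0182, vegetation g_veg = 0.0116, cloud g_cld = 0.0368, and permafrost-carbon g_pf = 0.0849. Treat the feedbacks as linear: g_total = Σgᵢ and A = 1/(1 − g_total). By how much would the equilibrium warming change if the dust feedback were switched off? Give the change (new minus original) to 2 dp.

-0.05 °C

Original: g = 0.1515, ΔT = 2.08/(1−0.1515) = 2.4514 °C.
Without dust: g' = 0.1333, ΔT' = 2.08/(1−0.1333) = 2.3999 °C.
Change = 2.3999 − 2.4514 = -0.05 °C.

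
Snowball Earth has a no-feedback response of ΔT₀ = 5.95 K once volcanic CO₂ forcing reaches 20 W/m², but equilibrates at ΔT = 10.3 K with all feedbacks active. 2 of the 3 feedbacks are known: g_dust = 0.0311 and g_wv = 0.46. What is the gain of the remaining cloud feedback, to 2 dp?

Amplification A = ΔT/ΔT₀ = 10.3/5.95 = 1.731.
Total gain g = 1 − 1/A = 1 − 1/1.731 = 0.4223.
Known gains sum to 0.0311 + 0.46 = 0.4911.
g_cld = 0.4223 − 0.4911 = -0.07.

-0.07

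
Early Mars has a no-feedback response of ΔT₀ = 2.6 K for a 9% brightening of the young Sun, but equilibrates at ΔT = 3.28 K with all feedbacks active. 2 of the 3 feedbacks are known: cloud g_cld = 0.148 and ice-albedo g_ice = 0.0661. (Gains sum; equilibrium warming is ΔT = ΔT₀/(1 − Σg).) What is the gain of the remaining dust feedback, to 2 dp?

-0.01

Amplification A = ΔT/ΔT₀ = 3.28/2.6 = 1.262.
Total gain g = 1 − 1/A = 1 − 1/1.262 = 0.2076.
Known gains sum to 0.148 + 0.0661 = 0.2141.
g_dust = 0.2076 − 0.2141 = -0.01.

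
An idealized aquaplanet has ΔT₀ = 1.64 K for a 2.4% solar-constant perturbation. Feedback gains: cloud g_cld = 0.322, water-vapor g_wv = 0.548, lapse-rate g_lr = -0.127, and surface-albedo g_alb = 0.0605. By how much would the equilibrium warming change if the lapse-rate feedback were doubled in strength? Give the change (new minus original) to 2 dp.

Original: g = 0.8035, ΔT = 1.64/(1−0.8035) = 8.3461 K.
With doubled lapse-rate: g' = 0.6765, ΔT' = 1.64/(1−0.6765) = 5.0696 K.
Change = 5.0696 − 8.3461 = -3.28 K.

-3.28 K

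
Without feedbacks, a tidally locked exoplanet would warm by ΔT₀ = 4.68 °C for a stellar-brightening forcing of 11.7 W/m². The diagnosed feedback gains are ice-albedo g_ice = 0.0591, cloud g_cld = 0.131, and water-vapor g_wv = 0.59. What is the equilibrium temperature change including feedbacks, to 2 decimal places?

Total gain g = 0.0591 + 0.131 + 0.59 = 0.7801.
Amplification A = 1/(1 − 0.7801) = 4.548.
ΔT = 4.68 × 4.548 = 21.28 °C.

21.28 °C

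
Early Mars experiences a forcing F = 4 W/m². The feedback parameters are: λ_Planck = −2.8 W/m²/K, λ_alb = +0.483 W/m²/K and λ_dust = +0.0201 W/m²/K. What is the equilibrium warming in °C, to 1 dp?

Net feedback parameter λ = (−2.8) + (+0.483) + (+0.0201) = -2.2969 W/m²/K.
ΔT = −F/λ = −4/(-2.2969) = 1.7 °C.

1.7 °C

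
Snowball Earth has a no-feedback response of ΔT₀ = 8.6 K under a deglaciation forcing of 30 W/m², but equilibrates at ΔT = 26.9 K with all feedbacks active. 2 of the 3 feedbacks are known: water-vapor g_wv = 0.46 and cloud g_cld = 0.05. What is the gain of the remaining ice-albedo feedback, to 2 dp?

Amplification A = ΔT/ΔT₀ = 26.9/8.6 = 3.128.
Total gain g = 1 − 1/A = 1 − 1/3.128 = 0.6803.
Known gains sum to 0.46 + 0.05 = 0.51.
g_ice = 0.6803 − 0.51 = 0.17.

0.17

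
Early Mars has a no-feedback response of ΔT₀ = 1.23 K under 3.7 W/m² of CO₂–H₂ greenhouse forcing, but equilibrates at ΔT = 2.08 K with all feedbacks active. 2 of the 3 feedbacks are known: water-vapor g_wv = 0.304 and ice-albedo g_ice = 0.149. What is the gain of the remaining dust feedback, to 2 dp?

Amplification A = ΔT/ΔT₀ = 2.08/1.23 = 1.691.
Total gain g = 1 − 1/A = 1 − 1/1.691 = 0.4086.
Known gains sum to 0.304 + 0.149 = 0.453.
g_dust = 0.4086 − 0.453 = -0.04.

-0.04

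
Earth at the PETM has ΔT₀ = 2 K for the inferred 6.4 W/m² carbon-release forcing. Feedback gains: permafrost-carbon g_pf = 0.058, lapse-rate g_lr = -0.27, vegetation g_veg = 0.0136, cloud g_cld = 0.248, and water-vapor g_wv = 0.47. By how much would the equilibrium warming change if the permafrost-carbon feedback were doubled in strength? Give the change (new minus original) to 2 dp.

Original: g = 0.5196, ΔT = 2/(1−0.5196) = 4.1632 K.
With doubled permafrost-carbon: g' = 0.5776, ΔT' = 2/(1−0.5776) = 4.7348 K.
Change = 4.7348 − 4.1632 = 0.57 K.

0.57 K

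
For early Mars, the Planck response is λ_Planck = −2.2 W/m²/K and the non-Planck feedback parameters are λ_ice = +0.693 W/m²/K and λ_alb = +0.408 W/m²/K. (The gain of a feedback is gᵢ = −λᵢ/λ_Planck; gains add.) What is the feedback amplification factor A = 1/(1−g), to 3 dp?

2.002

Convert to gains: g_ice = 0.693/2.2 = 0.315; g_alb = 0.408/2.2 = 0.1855.
Total gain g = 0.5005.
A = 1/(1 − 0.5005) = 2.002.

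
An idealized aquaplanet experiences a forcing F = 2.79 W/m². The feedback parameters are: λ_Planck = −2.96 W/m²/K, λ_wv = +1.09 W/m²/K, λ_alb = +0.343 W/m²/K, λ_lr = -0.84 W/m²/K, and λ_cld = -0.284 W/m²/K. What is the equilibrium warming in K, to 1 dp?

1.1 K

Net feedback parameter λ = (−2.96) + (+1.09) + (+0.343) + (-0.84) + (-0.284) = -2.651 W/m²/K.
ΔT = −F/λ = −2.79/(-2.651) = 1.1 K.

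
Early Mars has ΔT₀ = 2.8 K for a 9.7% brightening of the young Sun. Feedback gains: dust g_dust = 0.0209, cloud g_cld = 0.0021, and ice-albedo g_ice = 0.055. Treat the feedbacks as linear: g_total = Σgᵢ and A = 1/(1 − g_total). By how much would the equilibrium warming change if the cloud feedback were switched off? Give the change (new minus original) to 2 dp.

-0.01 K

Original: g = 0.078, ΔT = 2.8/(1−0.078) = 3.0369 K.
Without cloud: g' = 0.0759, ΔT' = 2.8/(1−0.0759) = 3.0300 K.
Change = 3.0300 − 3.0369 = -0.01 K.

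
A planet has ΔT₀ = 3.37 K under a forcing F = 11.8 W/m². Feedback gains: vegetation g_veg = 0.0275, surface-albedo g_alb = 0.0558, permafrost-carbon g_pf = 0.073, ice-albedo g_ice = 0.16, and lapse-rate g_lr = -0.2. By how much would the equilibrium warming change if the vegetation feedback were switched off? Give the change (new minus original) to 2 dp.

Original: g = 0.1163, ΔT = 3.37/(1−0.1163) = 3.8135 K.
Without vegetation: g' = 0.0888, ΔT' = 3.37/(1−0.0888) = 3.6984 K.
Change = 3.6984 − 3.8135 = -0.12 K.

-0.12 K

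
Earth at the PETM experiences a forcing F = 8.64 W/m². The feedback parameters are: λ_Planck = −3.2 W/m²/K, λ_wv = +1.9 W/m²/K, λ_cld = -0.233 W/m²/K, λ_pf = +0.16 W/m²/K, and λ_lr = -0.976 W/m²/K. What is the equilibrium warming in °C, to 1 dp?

Net feedback parameter λ = (−3.2) + (+1.9) + (-0.233) + (+0.16) + (-0.976) = -2.349 W/m²/K.
ΔT = −F/λ = −8.64/(-2.349) = 3.7 °C.

3.7 °C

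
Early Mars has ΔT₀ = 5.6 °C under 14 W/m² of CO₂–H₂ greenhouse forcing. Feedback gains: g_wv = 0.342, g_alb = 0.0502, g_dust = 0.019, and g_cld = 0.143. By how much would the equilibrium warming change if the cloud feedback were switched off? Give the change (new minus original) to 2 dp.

Original: g = 0.5542, ΔT = 5.6/(1−0.5542) = 12.5617 °C.
Without cloud: g' = 0.4112, ΔT' = 5.6/(1−0.4112) = 9.5109 °C.
Change = 9.5109 − 12.5617 = -3.05 °C.

-3.05 °C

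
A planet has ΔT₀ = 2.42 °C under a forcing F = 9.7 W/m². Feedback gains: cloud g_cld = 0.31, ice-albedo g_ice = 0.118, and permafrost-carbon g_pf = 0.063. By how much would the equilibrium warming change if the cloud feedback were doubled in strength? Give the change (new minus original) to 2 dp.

7.41 °C

Original: g = 0.491, ΔT = 2.42/(1−0.491) = 4.7544 °C.
With doubled cloud: g' = 0.801, ΔT' = 2.42/(1−0.801) = 12.1608 °C.
Change = 12.1608 − 4.7544 = 7.41 °C.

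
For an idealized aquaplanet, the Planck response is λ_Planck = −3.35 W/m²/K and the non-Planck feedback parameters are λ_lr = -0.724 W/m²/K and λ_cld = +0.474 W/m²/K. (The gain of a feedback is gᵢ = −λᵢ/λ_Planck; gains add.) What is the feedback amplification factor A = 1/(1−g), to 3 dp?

Convert to gains: g_lr = -0.724/3.35 = -0.2161; g_cld = 0.474/3.35 = 0.1415.
Total gain g = -0.0746.
A = 1/(1 + 0.0746) = 0.931.

0.931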